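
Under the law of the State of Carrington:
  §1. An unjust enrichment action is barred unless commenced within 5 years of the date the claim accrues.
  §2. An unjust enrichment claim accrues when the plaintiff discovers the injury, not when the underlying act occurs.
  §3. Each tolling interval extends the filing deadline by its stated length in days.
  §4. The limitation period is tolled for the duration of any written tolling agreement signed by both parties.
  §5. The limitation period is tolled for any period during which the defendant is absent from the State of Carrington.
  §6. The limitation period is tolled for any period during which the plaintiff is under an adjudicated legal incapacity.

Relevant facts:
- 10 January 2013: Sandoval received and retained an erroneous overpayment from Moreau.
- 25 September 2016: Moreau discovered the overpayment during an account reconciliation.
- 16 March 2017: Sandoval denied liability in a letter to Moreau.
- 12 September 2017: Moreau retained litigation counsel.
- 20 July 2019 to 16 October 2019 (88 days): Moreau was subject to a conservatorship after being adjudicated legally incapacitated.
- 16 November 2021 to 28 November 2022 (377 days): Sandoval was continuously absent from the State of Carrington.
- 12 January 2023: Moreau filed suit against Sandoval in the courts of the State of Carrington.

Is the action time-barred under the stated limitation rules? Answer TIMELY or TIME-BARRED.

Accrual is tied to discovery, so the period began on 25 September 2016 rather than on 10 January 2013 when the act occurred.
5 years from 25 September 2016 is 25 September 2021.
Because the plaintiff's legal incapacity ran from 20 July 2019 to 16 October 2019, the deadline is extended by 88 days to 22 December 2021.
Because the defendant's absence from the jurisdiction ran from 16 November 2021 to 28 November 2022, the deadline is extended by 377 days to 3 January 2023.
None of the other events listed affects the running of the period under the stated rules.
Moreau filed on 12 January 2023, after the 3 January 2023 deadline, so the action is time-barred.

TIME-BARRED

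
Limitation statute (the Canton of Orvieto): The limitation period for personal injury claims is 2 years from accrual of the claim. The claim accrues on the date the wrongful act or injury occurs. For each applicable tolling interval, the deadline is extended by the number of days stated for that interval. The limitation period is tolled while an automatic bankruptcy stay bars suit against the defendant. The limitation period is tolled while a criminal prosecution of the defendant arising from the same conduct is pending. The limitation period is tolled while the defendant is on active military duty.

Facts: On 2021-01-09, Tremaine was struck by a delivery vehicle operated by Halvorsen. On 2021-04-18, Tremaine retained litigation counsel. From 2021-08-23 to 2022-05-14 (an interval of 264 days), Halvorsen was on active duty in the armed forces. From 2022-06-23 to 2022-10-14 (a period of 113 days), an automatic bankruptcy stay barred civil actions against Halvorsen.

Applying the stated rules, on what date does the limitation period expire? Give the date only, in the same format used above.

2024-01-21

The claim accrued on 2021-01-09, the date of the act.
Adding the 2 years base period to 2021-01-09 gives a deadline of 2023-01-09, before any tolling.
Because the defendant's active military service ran from 2021-08-23 to 2022-05-14, the deadline is extended by 264 days to 2023-09-30.
The period was tolled for 113 days by the automatic bankruptcy stay (2022-06-23 to 2022-10-14), pushing the deadline to 2024-01-21.
None of the other events listed affects the running of the period under the stated rules.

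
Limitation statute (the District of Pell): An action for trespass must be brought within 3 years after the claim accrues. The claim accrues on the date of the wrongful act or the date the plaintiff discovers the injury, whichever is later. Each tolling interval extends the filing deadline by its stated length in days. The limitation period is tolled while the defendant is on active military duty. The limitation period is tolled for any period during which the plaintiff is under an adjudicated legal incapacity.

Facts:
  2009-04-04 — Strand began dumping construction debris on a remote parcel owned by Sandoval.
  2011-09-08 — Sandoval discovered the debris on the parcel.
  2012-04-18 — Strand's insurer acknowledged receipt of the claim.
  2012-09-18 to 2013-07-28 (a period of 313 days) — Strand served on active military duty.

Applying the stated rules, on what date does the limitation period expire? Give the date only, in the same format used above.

Taking the later of the act (2009-04-04) and discovery (2011-09-08), the claim accrued on 2011-09-08.
Adding the 3 years base period to 2011-09-08 gives a deadline of 2014-09-08, before any tolling.
Because the defendant's active military service ran from 2012-09-18 to 2013-07-28, the deadline is extended by 313 days to 2015-07-18.
None of the other events listed affects the running of the period under the stated rules.

2015-07-18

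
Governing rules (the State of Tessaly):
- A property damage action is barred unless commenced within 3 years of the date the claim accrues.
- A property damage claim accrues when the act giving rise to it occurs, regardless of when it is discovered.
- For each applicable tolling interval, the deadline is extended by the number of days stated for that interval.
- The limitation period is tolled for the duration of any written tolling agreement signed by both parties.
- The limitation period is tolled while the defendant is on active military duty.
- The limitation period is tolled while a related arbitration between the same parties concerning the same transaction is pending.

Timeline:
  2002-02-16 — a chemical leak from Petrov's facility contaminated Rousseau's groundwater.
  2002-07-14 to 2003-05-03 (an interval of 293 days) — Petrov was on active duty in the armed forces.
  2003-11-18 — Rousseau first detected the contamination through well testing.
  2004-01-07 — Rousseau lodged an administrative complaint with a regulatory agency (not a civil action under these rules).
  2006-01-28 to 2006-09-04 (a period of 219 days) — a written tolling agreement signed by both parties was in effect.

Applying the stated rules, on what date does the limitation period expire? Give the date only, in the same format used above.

2005-12-06

Because the rule ties accrual to occurrence, the claim accrued on 2002-02-16, not on the 2003-11-18 discovery date.
3 years from 2002-02-16 is 2005-02-16.
Because the defendant's active military service ran from 2002-07-14 to 2003-05-03, the deadline is extended by 293 days to 2005-12-06.
By the time the written tolling agreement began on 2006-01-28, the limitation period had already expired on 2005-12-06; that interval cannot revive it.
None of the other events listed affects the running of the period under the stated rules.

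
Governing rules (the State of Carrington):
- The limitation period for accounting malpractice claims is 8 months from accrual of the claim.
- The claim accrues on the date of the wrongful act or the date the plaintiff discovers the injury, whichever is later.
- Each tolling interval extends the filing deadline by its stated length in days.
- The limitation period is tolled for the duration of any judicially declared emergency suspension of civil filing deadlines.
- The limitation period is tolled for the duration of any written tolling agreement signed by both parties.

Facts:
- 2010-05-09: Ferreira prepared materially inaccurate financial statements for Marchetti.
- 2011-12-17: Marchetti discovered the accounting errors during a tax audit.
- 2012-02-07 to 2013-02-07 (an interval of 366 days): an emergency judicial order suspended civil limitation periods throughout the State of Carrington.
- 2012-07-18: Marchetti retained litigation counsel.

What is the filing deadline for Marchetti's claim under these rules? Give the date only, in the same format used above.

2013-08-18

The claim accrued on 2011-12-17 — the later of the 2010-05-09 act and the 2011-12-17 discovery.
Adding the 8 months base period to 2011-12-17 gives a deadline of 2012-08-17, before any tolling.
The emergency suspension of filing deadlines from 2012-02-07 to 2013-02-07 tolled the period for 366 days, extending the deadline to 2013-08-18.
None of the other events listed affects the running of the period under the stated rules.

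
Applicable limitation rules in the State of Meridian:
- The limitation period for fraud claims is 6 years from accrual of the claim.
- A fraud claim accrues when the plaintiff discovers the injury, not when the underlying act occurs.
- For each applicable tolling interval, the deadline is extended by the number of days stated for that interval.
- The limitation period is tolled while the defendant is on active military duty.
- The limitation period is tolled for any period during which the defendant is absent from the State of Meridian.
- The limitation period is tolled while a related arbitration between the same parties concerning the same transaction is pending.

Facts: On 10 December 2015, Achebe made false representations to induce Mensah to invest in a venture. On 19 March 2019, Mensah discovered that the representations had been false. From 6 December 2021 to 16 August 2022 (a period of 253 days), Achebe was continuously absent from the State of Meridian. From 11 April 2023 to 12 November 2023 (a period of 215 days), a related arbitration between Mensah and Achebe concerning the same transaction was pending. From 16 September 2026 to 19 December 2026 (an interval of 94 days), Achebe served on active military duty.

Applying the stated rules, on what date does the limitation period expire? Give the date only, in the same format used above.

30 June 2026

Accrual is tied to discovery, so the period began on 19 March 2019 rather than on 10 December 2015 when the act occurred.
Adding the 6 years base period to 19 March 2019 gives a deadline of 19 March 2025, before any tolling.
The period was tolled for 253 days by the defendant's absence from the jurisdiction (6 December 2021 to 16 August 2022), pushing the deadline to 27 November 2025.
The pending related arbitration from 11 April 2023 to 12 November 2023 tolled the period for 215 days, extending the deadline to 30 June 2026.
The defendant's active military service starting 16 September 2026 came too late — the period had run on 30 June 2026 — and so does not extend the deadline.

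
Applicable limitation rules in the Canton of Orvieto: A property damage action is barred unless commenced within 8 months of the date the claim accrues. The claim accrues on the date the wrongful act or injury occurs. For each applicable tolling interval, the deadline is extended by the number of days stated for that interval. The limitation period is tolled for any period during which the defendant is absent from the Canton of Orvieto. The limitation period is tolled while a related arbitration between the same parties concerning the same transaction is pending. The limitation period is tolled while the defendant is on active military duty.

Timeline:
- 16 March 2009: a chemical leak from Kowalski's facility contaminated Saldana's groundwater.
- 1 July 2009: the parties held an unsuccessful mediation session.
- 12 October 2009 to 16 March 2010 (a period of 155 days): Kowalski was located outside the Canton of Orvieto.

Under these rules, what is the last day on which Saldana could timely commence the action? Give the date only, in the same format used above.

The claim accrued on 16 March 2009, the date of the act.
8 months from 16 March 2009 is 16 November 2009.
The period was tolled for 155 days by the defendant's absence from the jurisdiction (12 October 2009 to 16 March 2010), pushing the deadline to 20 April 2010.
Nothing else in the chronology tolls or restarts the period.

20 April 2010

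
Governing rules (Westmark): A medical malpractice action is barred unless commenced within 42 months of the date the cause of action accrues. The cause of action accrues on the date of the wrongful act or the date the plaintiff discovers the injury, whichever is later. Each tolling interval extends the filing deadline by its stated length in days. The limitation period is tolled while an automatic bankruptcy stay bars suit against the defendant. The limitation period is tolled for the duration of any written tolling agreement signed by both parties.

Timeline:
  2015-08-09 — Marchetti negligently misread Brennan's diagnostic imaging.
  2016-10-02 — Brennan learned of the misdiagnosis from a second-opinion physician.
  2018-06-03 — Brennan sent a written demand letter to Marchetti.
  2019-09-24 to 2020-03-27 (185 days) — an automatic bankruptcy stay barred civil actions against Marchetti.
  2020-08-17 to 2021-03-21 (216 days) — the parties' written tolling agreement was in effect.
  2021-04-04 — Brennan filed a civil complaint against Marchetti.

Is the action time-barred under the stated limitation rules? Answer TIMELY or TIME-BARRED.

Because discovery on 2016-10-02 post-dates the 2015-08-09 act, accrual under the later-of rule falls on 2016-10-02.
The untolled deadline — 42 months after 2016-10-02 — is 2020-04-02.
Because the automatic bankruptcy stay ran from 2019-09-24 to 2020-03-27, the deadline is extended by 185 days to 2020-10-04.
Because the written tolling agreement ran from 2020-08-17 to 2021-03-21, the deadline is extended by 216 days to 2021-05-08.
Nothing else in the chronology tolls or restarts the period.
The 2021-04-04 filing precedes the 2021-05-08 deadline; the claim is timely.

TIMELY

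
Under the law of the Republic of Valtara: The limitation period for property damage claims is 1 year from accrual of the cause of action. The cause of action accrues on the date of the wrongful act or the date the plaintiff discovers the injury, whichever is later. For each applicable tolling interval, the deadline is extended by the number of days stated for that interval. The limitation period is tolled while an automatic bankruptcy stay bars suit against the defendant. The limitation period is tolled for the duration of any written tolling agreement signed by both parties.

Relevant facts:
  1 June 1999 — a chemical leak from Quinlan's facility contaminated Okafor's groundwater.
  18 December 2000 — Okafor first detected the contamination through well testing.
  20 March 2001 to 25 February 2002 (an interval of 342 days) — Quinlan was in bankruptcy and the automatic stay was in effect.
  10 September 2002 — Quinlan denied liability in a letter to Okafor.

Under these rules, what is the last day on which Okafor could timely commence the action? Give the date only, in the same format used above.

25 November 2002

The claim accrued on 18 December 2000 — the later of the 1 June 1999 act and the 18 December 2000 discovery.
Adding the 1 year base period to 18 December 2000 gives a deadline of 18 December 2001, before any tolling.
Because the automatic bankruptcy stay ran from 20 March 2001 to 25 February 2002, the deadline is extended by 342 days to 25 November 2002.
None of the other events listed affects the running of the period under the stated rules.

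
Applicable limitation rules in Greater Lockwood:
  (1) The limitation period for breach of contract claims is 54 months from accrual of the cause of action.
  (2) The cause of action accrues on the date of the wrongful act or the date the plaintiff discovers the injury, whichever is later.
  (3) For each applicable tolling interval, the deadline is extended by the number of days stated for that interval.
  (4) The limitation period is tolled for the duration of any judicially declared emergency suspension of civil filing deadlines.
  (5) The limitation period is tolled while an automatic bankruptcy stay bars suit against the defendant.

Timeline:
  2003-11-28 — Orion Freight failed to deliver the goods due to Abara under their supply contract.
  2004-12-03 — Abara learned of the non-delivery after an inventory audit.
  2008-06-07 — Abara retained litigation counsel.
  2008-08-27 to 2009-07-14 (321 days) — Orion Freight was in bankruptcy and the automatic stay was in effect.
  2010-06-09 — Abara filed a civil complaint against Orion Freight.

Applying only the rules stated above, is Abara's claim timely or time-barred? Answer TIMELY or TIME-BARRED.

TIME-BARRED

Because discovery on 2004-12-03 post-dates the 2003-11-28 act, accrual under the later-of rule falls on 2004-12-03.
54 months from 2004-12-03 is 2009-06-03.
Because the automatic bankruptcy stay ran from 2008-08-27 to 2009-07-14, the deadline is extended by 321 days to 2010-04-20.
Nothing else in the chronology tolls or restarts the period.
The 2010-06-09 filing falls after the 2010-04-20 deadline; the claim is time-barred.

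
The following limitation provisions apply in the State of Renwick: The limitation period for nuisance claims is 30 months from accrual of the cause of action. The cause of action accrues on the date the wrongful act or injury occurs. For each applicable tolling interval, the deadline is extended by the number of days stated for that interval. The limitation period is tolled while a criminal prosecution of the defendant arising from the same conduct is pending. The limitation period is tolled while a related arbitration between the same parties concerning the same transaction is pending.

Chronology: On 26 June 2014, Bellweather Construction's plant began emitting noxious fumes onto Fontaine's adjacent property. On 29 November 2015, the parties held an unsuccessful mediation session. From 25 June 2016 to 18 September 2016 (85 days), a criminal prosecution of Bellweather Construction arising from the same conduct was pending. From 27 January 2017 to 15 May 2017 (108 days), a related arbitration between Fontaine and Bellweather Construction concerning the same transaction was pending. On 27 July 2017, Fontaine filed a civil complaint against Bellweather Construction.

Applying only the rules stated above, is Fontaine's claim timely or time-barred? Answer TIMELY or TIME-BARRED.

TIME-BARRED

The limitation period began to run on 26 June 2014.
The untolled deadline — 30 months after 26 June 2014 — is 26 December 2016.
The pending criminal prosecution from 25 June 2016 to 18 September 2016 tolled the period for 85 days, extending the deadline to 21 March 2017.
Because the pending related arbitration ran from 27 January 2017 to 15 May 2017, the deadline is extended by 108 days to 7 July 2017.
None of the other events listed affects the running of the period under the stated rules.
The 27 July 2017 filing falls after the 7 July 2017 deadline; the claim is time-barred.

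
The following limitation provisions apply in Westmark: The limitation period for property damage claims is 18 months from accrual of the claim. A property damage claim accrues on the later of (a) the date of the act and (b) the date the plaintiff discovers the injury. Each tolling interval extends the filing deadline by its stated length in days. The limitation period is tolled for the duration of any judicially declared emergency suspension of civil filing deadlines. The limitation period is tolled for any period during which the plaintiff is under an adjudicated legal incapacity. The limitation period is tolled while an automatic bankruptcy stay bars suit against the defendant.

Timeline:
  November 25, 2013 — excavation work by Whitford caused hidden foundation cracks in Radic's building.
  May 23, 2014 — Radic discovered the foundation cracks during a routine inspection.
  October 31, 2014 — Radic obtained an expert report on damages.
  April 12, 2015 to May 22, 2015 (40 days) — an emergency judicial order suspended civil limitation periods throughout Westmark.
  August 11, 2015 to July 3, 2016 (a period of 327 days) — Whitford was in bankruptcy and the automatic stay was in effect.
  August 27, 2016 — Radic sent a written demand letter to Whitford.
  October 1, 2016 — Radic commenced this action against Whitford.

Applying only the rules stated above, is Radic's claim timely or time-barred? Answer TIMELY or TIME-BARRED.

TIMELY

Because discovery on May 23, 2014 post-dates the November 25, 2013 act, accrual under the later-of rule falls on May 23, 2014.
18 months from May 23, 2014 is November 23, 2015.
The period was tolled for 40 days by the emergency suspension of filing deadlines (April 12, 2015 to May 22, 2015), pushing the deadline to January 2, 2016.
Because the automatic bankruptcy stay ran from August 11, 2015 to July 3, 2016, the deadline is extended by 327 days to November 24, 2016.
The other events in the timeline have no effect on the limitation period under the stated rules.
Radic filed on October 1, 2016, before the November 24, 2016 deadline, so the action is timely.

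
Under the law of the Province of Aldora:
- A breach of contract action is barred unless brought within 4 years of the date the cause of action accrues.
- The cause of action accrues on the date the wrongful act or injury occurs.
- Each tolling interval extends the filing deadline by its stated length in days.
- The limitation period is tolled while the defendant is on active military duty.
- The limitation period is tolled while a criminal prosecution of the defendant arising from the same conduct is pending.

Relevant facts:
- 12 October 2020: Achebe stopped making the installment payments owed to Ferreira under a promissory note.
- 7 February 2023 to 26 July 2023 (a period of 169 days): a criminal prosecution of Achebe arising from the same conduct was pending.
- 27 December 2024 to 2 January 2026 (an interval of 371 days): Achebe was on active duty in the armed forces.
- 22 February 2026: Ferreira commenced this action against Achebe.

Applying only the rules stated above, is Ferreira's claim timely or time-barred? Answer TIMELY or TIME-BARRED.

The claim accrued on 12 October 2020, when the wrongful act occurred.
The untolled deadline — 4 years after 12 October 2020 — is 12 October 2024.
The pending criminal prosecution from 7 February 2023 to 26 July 2023 tolled the period for 169 days, extending the deadline to 30 March 2025.
The defendant's active military service from 27 December 2024 to 2 January 2026 tolled the period for 371 days, extending the deadline to 5 April 2026.
Ferreira filed on 22 February 2026, before the 5 April 2026 deadline, so the action is timely.

TIMELY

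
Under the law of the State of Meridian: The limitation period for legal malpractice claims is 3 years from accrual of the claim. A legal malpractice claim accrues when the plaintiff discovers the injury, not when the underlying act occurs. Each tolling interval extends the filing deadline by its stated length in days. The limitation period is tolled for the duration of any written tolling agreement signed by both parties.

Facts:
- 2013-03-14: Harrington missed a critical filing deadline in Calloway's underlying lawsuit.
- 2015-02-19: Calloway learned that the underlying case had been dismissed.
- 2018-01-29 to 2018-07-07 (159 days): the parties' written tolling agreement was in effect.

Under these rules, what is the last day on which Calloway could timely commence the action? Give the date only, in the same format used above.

Accrual is tied to discovery, so the period began on 2015-02-19 rather than on 2013-03-14 when the act occurred.
The untolled deadline — 3 years after 2015-02-19 — is 2018-02-19.
The period was tolled for 159 days by the written tolling agreement (2018-01-29 to 2018-07-07), pushing the deadline to 2018-07-28.

2018-07-28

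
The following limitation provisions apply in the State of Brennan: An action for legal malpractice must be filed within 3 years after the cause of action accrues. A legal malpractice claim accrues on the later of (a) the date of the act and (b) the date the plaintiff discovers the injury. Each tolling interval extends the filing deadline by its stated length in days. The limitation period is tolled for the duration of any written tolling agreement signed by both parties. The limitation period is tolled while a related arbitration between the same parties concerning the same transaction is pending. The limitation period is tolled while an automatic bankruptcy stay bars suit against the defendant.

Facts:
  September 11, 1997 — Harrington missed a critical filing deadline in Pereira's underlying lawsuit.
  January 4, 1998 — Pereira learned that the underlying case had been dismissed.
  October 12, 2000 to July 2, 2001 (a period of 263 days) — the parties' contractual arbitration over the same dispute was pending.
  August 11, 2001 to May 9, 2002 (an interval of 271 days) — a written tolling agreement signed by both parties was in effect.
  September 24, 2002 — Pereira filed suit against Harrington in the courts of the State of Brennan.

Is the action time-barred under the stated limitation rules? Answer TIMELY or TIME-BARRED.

Because discovery on January 4, 1998 post-dates the September 11, 1997 act, accrual under the later-of rule falls on January 4, 1998.
The untolled deadline — 3 years after January 4, 1998 — is January 4, 2001.
Because the pending related arbitration ran from October 12, 2000 to July 2, 2001, the deadline is extended by 263 days to September 24, 2001.
Because the written tolling agreement ran from August 11, 2001 to May 9, 2002, the deadline is extended by 271 days to June 22, 2002.
Filing on September 24, 2002 missed the June 22, 2002 deadline — the action is time-barred.

TIME-BARRED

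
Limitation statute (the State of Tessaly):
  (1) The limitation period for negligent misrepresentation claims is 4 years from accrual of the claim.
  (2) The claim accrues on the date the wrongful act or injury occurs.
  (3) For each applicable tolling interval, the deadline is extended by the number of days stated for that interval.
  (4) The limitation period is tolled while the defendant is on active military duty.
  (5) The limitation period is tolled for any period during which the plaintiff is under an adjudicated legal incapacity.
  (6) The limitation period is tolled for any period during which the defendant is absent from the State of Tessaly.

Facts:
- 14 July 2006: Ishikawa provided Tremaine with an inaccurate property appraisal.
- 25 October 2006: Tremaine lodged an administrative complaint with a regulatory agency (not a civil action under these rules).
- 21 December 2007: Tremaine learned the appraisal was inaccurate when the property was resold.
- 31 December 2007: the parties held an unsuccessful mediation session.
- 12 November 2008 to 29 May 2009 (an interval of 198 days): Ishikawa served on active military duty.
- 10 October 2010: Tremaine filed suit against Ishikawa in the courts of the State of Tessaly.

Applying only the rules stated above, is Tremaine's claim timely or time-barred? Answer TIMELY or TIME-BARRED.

TIMELY

The claim accrued on 14 July 2006, when the wrongful act occurred; under the stated occurrence rule the 21 December 2007 discovery does not delay accrual.
4 years from 14 July 2006 is 14 July 2010.
The period was tolled for 198 days by the defendant's active military service (12 November 2008 to 29 May 2009), pushing the deadline to 28 January 2011.
None of the other events listed affects the running of the period under the stated rules.
Filing on 10 October 2010 beat the 28 January 2011 deadline — the action is timely.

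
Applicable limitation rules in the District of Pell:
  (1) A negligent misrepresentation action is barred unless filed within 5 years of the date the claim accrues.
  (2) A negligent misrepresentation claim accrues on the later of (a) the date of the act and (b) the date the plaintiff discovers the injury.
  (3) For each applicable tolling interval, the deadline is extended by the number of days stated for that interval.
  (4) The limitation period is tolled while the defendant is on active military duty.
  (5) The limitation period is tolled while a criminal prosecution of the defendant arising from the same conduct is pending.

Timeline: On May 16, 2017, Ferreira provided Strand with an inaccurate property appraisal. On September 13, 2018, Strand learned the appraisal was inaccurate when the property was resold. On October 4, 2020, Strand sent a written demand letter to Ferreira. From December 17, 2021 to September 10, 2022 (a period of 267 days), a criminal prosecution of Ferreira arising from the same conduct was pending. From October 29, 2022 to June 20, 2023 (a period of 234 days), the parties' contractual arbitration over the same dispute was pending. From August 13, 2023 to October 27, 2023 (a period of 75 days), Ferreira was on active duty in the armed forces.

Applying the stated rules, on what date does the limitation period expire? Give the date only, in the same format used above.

Because discovery on September 13, 2018 post-dates the May 16, 2017 act, accrual under the later-of rule falls on September 13, 2018.
The untolled deadline — 5 years after September 13, 2018 — is September 13, 2023.
Because the pending criminal prosecution ran from December 17, 2021 to September 10, 2022, the deadline is extended by 267 days to June 6, 2024.
Because the defendant's active military service ran from August 13, 2023 to October 27, 2023, the deadline is extended by 75 days to August 20, 2024.
The pending related arbitration from October 29, 2022 to June 20, 2023 does not toll the period, because no stated rule makes a pending arbitration a tolling event.
None of the other events listed affects the running of the period under the stated rules.

August 20, 2024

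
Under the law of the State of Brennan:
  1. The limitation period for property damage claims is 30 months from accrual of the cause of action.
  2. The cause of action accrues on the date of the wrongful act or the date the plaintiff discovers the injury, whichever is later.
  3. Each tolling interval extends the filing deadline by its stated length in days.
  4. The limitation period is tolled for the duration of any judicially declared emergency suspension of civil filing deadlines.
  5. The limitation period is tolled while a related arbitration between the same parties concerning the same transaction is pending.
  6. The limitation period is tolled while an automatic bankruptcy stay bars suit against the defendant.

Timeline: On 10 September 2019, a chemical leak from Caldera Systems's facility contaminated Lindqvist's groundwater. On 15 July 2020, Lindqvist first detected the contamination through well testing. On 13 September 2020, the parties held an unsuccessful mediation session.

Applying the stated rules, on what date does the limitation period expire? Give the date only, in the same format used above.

Because discovery on 15 July 2020 post-dates the 10 September 2019 act, accrual under the later-of rule falls on 15 July 2020.
Adding the 30 months base period to 15 July 2020 gives a deadline of 15 January 2023, before any tolling.
Nothing else in the chronology tolls or restarts the period.

15 January 2023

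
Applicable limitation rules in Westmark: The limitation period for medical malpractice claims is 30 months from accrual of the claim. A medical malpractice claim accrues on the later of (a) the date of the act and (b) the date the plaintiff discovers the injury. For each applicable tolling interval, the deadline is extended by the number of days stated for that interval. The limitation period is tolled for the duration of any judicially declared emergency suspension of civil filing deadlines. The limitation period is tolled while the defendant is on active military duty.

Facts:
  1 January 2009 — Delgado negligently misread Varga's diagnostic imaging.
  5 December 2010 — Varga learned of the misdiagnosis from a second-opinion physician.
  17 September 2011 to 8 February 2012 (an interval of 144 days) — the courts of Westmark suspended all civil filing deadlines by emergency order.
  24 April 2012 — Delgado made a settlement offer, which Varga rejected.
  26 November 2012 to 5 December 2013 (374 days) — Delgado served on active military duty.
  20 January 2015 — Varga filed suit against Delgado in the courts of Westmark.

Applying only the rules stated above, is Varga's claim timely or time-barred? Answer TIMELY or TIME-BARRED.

TIME-BARRED

Taking the later of the act (1 January 2009) and discovery (5 December 2010), the claim accrued on 5 December 2010.
The untolled deadline — 30 months after 5 December 2010 — is 5 June 2013.
The emergency suspension of filing deadlines from 17 September 2011 to 8 February 2012 tolled the period for 144 days, extending the deadline to 27 October 2013.
Because the defendant's active military service ran from 26 November 2012 to 5 December 2013, the deadline is extended by 374 days to 5 November 2014.
The other events in the timeline have no effect on the limitation period under the stated rules.
Filing on 20 January 2015 missed the 5 November 2014 deadline — the action is time-barred.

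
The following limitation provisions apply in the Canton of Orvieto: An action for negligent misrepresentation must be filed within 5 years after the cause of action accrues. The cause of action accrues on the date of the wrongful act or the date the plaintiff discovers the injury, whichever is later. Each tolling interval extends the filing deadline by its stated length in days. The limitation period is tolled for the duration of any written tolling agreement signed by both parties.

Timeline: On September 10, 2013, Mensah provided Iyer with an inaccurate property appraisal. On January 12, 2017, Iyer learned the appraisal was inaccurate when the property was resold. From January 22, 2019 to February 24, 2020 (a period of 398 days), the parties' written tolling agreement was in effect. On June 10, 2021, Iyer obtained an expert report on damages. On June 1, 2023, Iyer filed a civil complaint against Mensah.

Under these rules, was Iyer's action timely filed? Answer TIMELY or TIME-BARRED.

The claim accrued on January 12, 2017 — the later of the September 10, 2013 act and the January 12, 2017 discovery.
Adding the 5 years base period to January 12, 2017 gives a deadline of January 12, 2022, before any tolling.
The period was tolled for 398 days by the written tolling agreement (January 22, 2019 to February 24, 2020), pushing the deadline to February 14, 2023.
None of the other events listed affects the running of the period under the stated rules.
The June 1, 2023 filing falls after the February 14, 2023 deadline; the claim is time-barred.

TIME-BARRED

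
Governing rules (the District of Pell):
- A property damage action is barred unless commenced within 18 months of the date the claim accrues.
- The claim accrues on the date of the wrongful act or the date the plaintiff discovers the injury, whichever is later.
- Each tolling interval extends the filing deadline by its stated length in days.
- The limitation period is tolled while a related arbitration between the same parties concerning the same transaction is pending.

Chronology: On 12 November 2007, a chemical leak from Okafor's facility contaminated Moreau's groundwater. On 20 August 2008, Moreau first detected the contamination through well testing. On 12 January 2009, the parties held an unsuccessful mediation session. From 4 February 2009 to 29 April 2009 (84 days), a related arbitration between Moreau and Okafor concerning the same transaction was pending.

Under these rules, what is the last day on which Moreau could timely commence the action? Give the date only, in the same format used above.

15 May 2010

Taking the later of the act (12 November 2007) and discovery (20 August 2008), the claim accrued on 20 August 2008.
The untolled deadline — 18 months after 20 August 2008 — is 20 February 2010.
Because the pending related arbitration ran from 4 February 2009 to 29 April 2009, the deadline is extended by 84 days to 15 May 2010.
The other events in the timeline have no effect on the limitation period under the stated rules.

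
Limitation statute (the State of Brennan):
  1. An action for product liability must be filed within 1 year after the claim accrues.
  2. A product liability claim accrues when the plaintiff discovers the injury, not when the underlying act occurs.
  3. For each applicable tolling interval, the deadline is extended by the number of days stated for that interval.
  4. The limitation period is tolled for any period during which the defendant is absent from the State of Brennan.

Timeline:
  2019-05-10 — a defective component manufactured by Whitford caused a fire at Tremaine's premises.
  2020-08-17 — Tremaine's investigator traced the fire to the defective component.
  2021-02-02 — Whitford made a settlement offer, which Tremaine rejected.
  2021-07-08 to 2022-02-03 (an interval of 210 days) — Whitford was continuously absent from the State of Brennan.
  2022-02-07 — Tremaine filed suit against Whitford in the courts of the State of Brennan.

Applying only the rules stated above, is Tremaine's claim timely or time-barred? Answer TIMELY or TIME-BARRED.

TIMELY

Accrual is tied to discovery, so the period began on 2020-08-17 rather than on 2019-05-10 when the act occurred.
1 year from 2020-08-17 is 2021-08-17.
The defendant's absence from the jurisdiction from 2021-07-08 to 2022-02-03 tolled the period for 210 days, extending the deadline to 2022-03-15.
The other events in the timeline have no effect on the limitation period under the stated rules.
Filing on 2022-02-07 beat the 2022-03-15 deadline — the action is timely.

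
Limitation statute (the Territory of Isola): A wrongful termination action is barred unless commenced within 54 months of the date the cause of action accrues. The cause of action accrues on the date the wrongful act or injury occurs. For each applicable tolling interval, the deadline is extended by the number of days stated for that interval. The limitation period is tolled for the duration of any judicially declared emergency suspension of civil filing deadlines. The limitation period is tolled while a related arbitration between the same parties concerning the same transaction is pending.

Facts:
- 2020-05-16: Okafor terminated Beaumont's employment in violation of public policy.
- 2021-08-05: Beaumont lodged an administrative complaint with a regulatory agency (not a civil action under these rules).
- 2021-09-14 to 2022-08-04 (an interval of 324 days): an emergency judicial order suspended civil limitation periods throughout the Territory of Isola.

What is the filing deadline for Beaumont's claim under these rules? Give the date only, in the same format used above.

2025-10-06

The claim accrued on 2020-05-16, when the wrongful act occurred.
54 months from 2020-05-16 is 2024-11-16.
The period was tolled for 324 days by the emergency suspension of filing deadlines (2021-09-14 to 2022-08-04), pushing the deadline to 2025-10-06.
None of the other events listed affects the running of the period under the stated rules.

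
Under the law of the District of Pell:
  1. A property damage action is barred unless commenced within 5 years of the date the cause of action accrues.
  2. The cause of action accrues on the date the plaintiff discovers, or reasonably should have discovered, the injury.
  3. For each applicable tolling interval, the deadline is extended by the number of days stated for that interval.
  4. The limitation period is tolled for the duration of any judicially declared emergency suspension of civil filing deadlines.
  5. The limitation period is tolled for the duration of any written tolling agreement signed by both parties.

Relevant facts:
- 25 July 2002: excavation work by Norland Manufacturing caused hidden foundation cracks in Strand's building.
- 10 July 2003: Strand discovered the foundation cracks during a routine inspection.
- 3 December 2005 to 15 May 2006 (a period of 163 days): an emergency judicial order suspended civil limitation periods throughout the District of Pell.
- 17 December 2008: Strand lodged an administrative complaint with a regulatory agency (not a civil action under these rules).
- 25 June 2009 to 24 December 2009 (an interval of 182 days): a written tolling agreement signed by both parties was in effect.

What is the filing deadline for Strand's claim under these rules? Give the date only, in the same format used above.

20 December 2008

Under the discovery rule, the claim accrued on 10 July 2003, when Strand discovered the injury — not on the 25 July 2002 date of the underlying act.
The untolled deadline — 5 years after 10 July 2003 — is 10 July 2008.
Because the emergency suspension of filing deadlines ran from 3 December 2005 to 15 May 2006, the deadline is extended by 163 days to 20 December 2008.
By the time the written tolling agreement began on 25 June 2009, the limitation period had already expired on 20 December 2008; that interval cannot revive it.
None of the other events listed affects the running of the period under the stated rules.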